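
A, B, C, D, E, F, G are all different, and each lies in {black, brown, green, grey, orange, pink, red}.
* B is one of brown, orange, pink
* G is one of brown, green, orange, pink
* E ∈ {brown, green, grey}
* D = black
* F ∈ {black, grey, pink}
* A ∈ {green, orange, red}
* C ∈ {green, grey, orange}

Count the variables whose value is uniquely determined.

2

D has just one choice, so D = black. Strike black from F.
The 6 still-open variables together cover exactly {brown, green, grey, orange, pink, red} — 6 values for 6 variables — and red appears only in A's list, so A = red.
Determined: A=red, D=black. The other variables each still have more than one consistent value. That makes 2.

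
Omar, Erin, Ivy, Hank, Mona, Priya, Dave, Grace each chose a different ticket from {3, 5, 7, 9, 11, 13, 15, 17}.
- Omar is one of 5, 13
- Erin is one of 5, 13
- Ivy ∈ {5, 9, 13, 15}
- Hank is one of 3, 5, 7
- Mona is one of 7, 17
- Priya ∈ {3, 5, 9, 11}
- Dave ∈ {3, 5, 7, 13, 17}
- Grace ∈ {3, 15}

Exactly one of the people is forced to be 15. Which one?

The 8 variables draw from only 8 values {3, 5, 7, 9, 11, 13, 15, 17}, so each is used; only Priya can be 11, hence Priya = 11.
Among the 7 still-open variables, 9 fits only Ivy (and all 7 values in {3, 5, 7, 9, 13, 15, 17} must be used), so Ivy = 9.
The 6 still-open variables draw from only 6 values {3, 5, 7, 13, 15, 17}, so each is used; only Grace can be 15, hence Grace = 15.

Grace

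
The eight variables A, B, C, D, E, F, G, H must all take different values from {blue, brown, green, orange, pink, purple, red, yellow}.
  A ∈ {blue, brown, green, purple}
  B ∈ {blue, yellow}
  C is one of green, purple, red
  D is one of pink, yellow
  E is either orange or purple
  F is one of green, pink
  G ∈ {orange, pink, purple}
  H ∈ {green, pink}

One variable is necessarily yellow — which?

D

The 8 variables draw from only 8 values {blue, brown, green, orange, pink, purple, red, yellow}, so each is used; only A can be brown, hence A = brown.
Among the 7 still-open variables, blue fits only B (and all 7 values in {blue, green, orange, pink, purple, red, yellow} must be used), so B = blue.
The 6 still-open variables draw from only 6 values {green, orange, pink, purple, red, yellow}, so each is used; only C can be red, hence C = red.
Among the 5 still-open variables, yellow fits only D (and all 5 values in {green, orange, pink, purple, yellow} must be used), so D = yellow.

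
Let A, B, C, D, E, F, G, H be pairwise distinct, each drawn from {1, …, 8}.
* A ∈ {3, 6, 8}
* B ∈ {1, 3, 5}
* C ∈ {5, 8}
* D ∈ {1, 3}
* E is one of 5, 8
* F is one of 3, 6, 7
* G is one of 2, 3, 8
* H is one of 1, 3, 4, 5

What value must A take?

Among the 8 variables, 2 fits only G (and all 8 values in {1, 2, 3, 4, 5, 6, 7, 8} must be used), so G = 2.
Among the 7 still-open variables, 4 fits only H (and all 7 values in {1, 3, 4, 5, 6, 7, 8} must be used), so H = 4.
Among the 6 still-open variables, 7 fits only F (and all 6 values in {1, 3, 5, 6, 7, 8} must be used), so F = 7.
Among the 5 still-open variables, 6 fits only A (and all 5 values in {1, 3, 5, 6, 8} must be used), so A = 6.

6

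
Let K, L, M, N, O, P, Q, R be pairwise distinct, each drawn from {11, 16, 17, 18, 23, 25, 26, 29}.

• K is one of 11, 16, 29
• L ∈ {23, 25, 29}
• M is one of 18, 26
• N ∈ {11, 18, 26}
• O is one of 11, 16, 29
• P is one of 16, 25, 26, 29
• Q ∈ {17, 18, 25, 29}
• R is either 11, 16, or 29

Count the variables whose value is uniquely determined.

The 8 variables draw from only 8 values {11, 16, 17, 18, 23, 25, 26, 29}, so each is used; only Q can be 17, hence Q = 17.
The 7 still-open variables together cover exactly {11, 16, 18, 23, 25, 26, 29} — 7 values for 7 variables — and 23 appears only in L's list, so L = 23.
The 6 still-open variables draw from only 6 values {11, 16, 18, 25, 26, 29}, so each is used; only P can be 25, hence P = 25.
The 3 variables K, O, R are confined to {11, 16, 29}, which locks those values in; drop them from N.
Determined: L=23, P=25, Q=17. The other variables each still have more than one consistent value. That makes 3.

3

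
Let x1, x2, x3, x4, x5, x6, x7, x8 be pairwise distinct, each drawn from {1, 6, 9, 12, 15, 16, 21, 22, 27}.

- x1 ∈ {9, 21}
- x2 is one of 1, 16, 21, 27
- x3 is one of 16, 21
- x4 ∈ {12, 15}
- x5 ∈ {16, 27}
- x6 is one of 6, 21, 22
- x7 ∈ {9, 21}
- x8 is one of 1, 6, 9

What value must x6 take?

22

x1 and x7 between them cover only {9, 21} — a naked pair. Remove those values from x2, x3, x6, x8.
x3 has just one choice, so x3 = 16. Remove 16 from x2, x5.
x5 must be 27 (only option left). Eliminate 27 elsewhere: x2.
x2 has just one choice, so x2 = 1. Strike 1 from x8.
That leaves x8 = 6. Remove 6 from x6.
So x6 = 22.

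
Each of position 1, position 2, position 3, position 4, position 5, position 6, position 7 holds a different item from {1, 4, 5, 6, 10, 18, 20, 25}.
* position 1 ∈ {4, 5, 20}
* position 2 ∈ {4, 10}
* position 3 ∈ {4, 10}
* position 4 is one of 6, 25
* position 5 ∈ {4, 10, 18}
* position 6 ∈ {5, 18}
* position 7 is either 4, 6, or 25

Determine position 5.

18

The 7 variables together cover exactly {4, 5, 6, 10, 18, 20, 25} — 7 values for 7 variables — and 20 appears only in position 1's list, so position 1 = 20.
The 6 still-open variables draw from only 6 values {4, 5, 6, 10, 18, 25}, so each is used; only position 6 can be 5, hence position 6 = 5.
Among the 5 still-open variables, 18 fits only position 5 (and all 5 values in {4, 6, 10, 18, 25} must be used), so position 5 = 18.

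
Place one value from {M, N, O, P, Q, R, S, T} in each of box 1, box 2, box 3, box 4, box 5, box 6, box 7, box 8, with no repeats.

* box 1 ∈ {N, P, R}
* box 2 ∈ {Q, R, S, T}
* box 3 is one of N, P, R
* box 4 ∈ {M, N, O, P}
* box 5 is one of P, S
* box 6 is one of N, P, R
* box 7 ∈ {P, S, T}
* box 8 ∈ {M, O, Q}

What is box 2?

box 1, box 3, box 6 between them cover only {N, P, R} — a naked triple. Remove those values from box 2, box 4, box 5, box 7.
box 5's domain is down to {S}, so box 5 = S. Eliminate S elsewhere: box 2, box 7.
That leaves box 7 = T. So box 2 can't be T.
So box 2 = Q.

Q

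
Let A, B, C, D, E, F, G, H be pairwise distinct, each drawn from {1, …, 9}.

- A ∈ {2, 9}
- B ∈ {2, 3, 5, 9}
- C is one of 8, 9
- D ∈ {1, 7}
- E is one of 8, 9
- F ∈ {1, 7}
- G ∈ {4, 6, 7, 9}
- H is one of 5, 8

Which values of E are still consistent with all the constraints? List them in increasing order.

C and E share exactly the 2 values {8, 9}; by pigeonhole those values go to them, so strike 8, 9 from A, B, G, H.
A has just one choice, so A = 2. Remove 2 from B.
That leaves H = 5. So B can't be 5.
B must be 3 (only option left).
D and F between them cover only {1, 7} — a naked pair. Remove those values from G.
No further eliminations apply; E can still be any of 8, 9.

8, 9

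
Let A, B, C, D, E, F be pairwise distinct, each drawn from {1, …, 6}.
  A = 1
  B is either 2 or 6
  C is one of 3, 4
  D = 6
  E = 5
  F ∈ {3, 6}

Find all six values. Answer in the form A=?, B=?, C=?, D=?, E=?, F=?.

A's domain is down to {1}, so A = 1.
D has just one choice, so D = 6. Strike 6 from B, F.
That leaves E = 5.
That leaves F = 3. So C can't be 3.
B has just one choice, so B = 2.
C has just one choice, so C = 4.

A=1, B=2, C=4, D=6, E=5, F=3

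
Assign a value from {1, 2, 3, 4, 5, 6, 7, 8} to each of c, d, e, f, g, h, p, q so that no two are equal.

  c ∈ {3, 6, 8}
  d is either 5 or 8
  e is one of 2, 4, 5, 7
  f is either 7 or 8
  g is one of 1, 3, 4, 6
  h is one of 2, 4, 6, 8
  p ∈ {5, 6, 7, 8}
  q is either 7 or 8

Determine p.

6

The 8 variables draw from only 8 values {1, 2, 3, 4, 5, 6, 7, 8}, so each is used; only g can be 1, hence g = 1.
The 7 still-open variables draw from only 7 values {2, 3, 4, 5, 6, 7, 8}, so each is used; only c can be 3, hence c = 3.
The 2 variables f and q are confined to {7, 8}, which locks those values in; drop them from d, e, h, p.
That leaves d = 5. Remove 5 from e, p.
So p = 6.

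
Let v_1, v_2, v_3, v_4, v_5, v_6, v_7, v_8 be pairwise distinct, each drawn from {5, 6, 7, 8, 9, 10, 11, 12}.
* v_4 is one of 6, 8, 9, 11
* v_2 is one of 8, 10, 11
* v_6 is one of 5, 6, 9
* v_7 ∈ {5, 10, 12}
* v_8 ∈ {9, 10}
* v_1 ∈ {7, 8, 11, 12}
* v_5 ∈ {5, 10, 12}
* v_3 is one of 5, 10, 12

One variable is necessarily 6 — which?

v_6

The 8 variables draw from only 8 values {5, 6, 7, 8, 9, 10, 11, 12}, so each is used; only v_1 can be 7, hence v_1 = 7.
v_3, v_5, v_7 share exactly the 3 values {5, 10, 12}; by pigeonhole those values go to them, so strike 5, 10, 12 from v_2, v_6, v_8.
That leaves v_8 = 9. Eliminate 9 elsewhere: v_4, v_6.
So 6 goes to v_6.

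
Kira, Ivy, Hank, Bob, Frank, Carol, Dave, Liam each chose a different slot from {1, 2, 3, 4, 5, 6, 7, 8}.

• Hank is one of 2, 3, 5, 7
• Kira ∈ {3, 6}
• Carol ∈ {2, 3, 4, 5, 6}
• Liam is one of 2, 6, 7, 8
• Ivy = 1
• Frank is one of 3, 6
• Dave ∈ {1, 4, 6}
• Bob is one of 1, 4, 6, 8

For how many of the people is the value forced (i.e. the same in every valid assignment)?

Ivy's domain is down to {1}, so Ivy = 1. Eliminate 1 elsewhere: Bob, Dave.
Kira and Frank between them cover only {3, 6} — a naked pair. Remove those values from Hank, Bob, Carol, Dave, Liam.
Dave has just one choice, so Dave = 4. Eliminate 4 elsewhere: Bob, Carol.
Bob has just one choice, so Bob = 8. Strike 8 from Liam.
Determined: Ivy=1, Bob=8, Dave=4. The other people each still have more than one consistent value. That makes 3.

3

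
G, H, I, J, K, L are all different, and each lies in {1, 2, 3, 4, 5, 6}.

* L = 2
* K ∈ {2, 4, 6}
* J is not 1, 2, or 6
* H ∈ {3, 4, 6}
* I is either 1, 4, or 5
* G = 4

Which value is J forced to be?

5

G has just one choice, so G = 4. Remove 4 from H, I, J, K.
L has just one choice, so L = 2. So K can't be 2.
That leaves K = 6. Eliminate 6 elsewhere: H.
That leaves H = 3. Eliminate 3 elsewhere: J.
So J = 5.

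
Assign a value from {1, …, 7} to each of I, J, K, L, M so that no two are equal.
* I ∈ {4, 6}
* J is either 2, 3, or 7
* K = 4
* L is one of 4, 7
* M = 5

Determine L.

7

K must be 4 (only option left). Remove 4 from I, L.
So L = 7.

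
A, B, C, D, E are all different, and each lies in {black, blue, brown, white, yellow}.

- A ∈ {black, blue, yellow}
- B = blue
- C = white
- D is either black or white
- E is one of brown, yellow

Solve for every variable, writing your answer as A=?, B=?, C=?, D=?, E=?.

B's domain is down to {blue}, so B = blue. So A can't be blue.
C's domain is down to {white}, so C = white. Remove white from D.
D must be black (only option left). Eliminate black elsewhere: A.
A must be yellow (only option left). Eliminate yellow elsewhere: E.
That leaves E = brown.

A=yellow, B=blue, C=white, D=black, E=brown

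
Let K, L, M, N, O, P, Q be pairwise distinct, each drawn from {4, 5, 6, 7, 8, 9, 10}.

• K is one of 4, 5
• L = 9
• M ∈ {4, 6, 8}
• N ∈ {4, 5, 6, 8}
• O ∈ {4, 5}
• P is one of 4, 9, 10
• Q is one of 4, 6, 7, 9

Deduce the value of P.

10

L has just one choice, so L = 9. Remove 9 from P, Q.
Among the 6 still-open variables, 7 fits only Q (and all 6 values in {4, 5, 6, 7, 8, 10} must be used), so Q = 7.
The 5 still-open variables draw from only 5 values {4, 5, 6, 8, 10}, so each is used; only P can be 10, hence P = 10.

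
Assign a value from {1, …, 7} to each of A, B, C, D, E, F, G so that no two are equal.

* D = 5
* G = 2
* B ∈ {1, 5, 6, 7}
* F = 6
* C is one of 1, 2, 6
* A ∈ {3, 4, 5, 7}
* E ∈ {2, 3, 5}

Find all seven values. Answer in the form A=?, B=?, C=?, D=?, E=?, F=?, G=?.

A=4, B=7, C=1, D=5, E=3, F=6, G=2

D must be 5 (only option left). Eliminate 5 elsewhere: A, B, E.
That leaves F = 6. Strike 6 from B, C.
G has just one choice, so G = 2. Strike 2 from C, E.
C has just one choice, so C = 1. Remove 1 from B.
That leaves E = 3. Eliminate 3 elsewhere: A.
B has just one choice, so B = 7. Remove 7 from A.
A must be 4 (only option left).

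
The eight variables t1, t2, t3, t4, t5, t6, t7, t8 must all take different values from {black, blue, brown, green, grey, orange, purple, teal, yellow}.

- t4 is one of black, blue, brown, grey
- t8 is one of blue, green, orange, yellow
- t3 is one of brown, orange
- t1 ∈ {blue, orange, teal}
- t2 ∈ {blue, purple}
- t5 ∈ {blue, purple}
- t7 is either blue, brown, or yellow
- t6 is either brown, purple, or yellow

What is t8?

green

t2 and t5 between them cover only {blue, purple} — a naked pair. Remove those values from t1, t4, t6, t7, t8.
t6 and t7 share exactly the 2 values {brown, yellow}; by pigeonhole those values go to them, so strike brown, yellow from t3, t4, t8.
t3 has just one choice, so t3 = orange. So t1, t8 can't be orange.
So t8 = green.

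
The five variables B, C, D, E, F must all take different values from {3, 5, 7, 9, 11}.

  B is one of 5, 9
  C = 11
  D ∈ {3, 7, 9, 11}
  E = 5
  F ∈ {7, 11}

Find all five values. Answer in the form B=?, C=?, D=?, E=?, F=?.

C's domain is down to {11}, so C = 11. So D, F can't be 11.
E's domain is down to {5}, so E = 5. Strike 5 from B.
F must be 7 (only option left). Remove 7 from D.
B has just one choice, so B = 9. Strike 9 from D.
D's domain is down to {3}, so D = 3.

B=9, C=11, D=3, E=5, F=7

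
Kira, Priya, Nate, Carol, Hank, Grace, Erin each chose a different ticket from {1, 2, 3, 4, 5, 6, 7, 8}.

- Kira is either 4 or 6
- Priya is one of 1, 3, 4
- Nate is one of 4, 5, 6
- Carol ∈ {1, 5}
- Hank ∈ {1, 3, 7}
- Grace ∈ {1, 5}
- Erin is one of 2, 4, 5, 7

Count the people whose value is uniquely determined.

3

Among the 7 variables, 2 fits only Erin (and all 7 values in {1, 2, 3, 4, 5, 6, 7} must be used), so Erin = 2.
Among the 6 still-open variables, 7 fits only Hank (and all 6 values in {1, 3, 4, 5, 6, 7} must be used), so Hank = 7.
Among the 5 still-open variables, 3 fits only Priya (and all 5 values in {1, 3, 4, 5, 6} must be used), so Priya = 3.
Carol and Grace between them cover only {1, 5} — a naked pair. Remove those values from Nate.
Determined: Priya=3, Hank=7, Erin=2. The other people each still have more than one consistent value. That makes 3.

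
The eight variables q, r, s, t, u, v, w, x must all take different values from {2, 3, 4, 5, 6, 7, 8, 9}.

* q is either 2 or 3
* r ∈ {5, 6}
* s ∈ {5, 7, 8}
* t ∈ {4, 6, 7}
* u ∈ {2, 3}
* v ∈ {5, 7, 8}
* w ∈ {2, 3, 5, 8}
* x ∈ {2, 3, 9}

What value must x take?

The 8 variables together cover exactly {2, 3, 4, 5, 6, 7, 8, 9} — 8 values for 8 variables — and 4 appears only in t's list, so t = 4.
The 7 still-open variables draw from only 7 values {2, 3, 5, 6, 7, 8, 9}, so each is used; only r can be 6, hence r = 6.
Among the 6 still-open variables, 9 fits only x (and all 6 values in {2, 3, 5, 7, 8, 9} must be used), so x = 9.

9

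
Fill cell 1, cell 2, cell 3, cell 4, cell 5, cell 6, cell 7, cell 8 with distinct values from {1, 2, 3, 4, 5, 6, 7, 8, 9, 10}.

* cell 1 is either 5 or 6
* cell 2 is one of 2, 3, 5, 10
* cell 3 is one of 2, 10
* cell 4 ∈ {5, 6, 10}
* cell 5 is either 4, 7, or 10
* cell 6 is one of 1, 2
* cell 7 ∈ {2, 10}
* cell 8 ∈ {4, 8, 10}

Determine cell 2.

3

cell 3 and cell 7 between them cover only {2, 10} — a naked pair. Remove those values from cell 2, cell 4, cell 5, cell 6, cell 8.
That leaves cell 6 = 1.
The 2 variables cell 1 and cell 4 are confined to {5, 6}, which locks those values in; drop them from cell 2.
So cell 2 = 3.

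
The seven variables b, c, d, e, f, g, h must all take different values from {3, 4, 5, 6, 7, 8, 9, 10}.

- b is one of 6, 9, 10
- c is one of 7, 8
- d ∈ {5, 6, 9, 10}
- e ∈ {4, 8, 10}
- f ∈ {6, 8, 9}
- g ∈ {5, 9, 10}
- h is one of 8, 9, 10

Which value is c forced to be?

7

Among the 7 variables, 4 fits only e (and all 7 values in {4, 5, 6, 7, 8, 9, 10} must be used), so e = 4.
The 6 still-open variables draw from only 6 values {5, 6, 7, 8, 9, 10}, so each is used; only c can be 7, hence c = 7.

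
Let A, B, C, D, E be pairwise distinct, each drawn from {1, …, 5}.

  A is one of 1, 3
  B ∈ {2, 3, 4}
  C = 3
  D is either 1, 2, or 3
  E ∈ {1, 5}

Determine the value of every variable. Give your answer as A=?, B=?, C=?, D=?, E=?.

C's domain is down to {3}, so C = 3. So A, B, D can't be 3.
A must be 1 (only option left). Remove 1 from D, E.
That leaves D = 2. Remove 2 from B.
E has just one choice, so E = 5.
That leaves B = 4.

A=1, B=4, C=3, D=2, E=5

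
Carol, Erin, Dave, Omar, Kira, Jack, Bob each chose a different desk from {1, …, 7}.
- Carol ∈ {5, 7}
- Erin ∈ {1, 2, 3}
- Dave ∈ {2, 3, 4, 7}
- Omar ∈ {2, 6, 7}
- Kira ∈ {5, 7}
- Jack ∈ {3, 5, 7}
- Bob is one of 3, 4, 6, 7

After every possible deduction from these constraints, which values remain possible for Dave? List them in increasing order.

2, 4

The 7 variables draw from only 7 values {1, 2, 3, 4, 5, 6, 7}, so each is used; only Erin can be 1, hence Erin = 1.
The 2 variables Carol and Kira are confined to {5, 7}, which locks those values in; drop them from Dave, Omar, Jack, Bob.
Jack must be 3 (only option left). So Dave, Bob can't be 3.
No further eliminations apply; Dave can still be any of 2, 4.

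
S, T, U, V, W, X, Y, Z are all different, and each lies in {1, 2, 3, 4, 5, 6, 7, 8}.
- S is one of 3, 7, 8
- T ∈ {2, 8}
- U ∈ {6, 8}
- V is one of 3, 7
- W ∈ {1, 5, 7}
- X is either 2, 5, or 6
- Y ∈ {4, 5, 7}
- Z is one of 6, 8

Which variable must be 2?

T

The 8 variables together cover exactly {1, 2, 3, 4, 5, 6, 7, 8} — 8 values for 8 variables — and 1 appears only in W's list, so W = 1.
The 7 still-open variables together cover exactly {2, 3, 4, 5, 6, 7, 8} — 7 values for 7 variables — and 4 appears only in Y's list, so Y = 4.
Among the 6 still-open variables, 5 fits only X (and all 6 values in {2, 3, 5, 6, 7, 8} must be used), so X = 5.
The 5 still-open variables draw from only 5 values {2, 3, 6, 7, 8}, so each is used; only T can be 2, hence T = 2.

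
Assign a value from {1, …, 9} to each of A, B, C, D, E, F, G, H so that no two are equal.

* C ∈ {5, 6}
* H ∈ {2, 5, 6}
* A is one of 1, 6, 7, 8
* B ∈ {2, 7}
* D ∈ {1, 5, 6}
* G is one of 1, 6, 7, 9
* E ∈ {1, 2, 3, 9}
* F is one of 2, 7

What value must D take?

1

Among the 8 variables, 3 fits only E (and all 8 values in {1, 2, 3, 5, 6, 7, 8, 9} must be used), so E = 3.
Among the 7 still-open variables, 8 fits only A (and all 7 values in {1, 2, 5, 6, 7, 8, 9} must be used), so A = 8.
The 6 still-open variables draw from only 6 values {1, 2, 5, 6, 7, 9}, so each is used; only G can be 9, hence G = 9.
Among the 5 still-open variables, 1 fits only D (and all 5 values in {1, 2, 5, 6, 7} must be used), so D = 1.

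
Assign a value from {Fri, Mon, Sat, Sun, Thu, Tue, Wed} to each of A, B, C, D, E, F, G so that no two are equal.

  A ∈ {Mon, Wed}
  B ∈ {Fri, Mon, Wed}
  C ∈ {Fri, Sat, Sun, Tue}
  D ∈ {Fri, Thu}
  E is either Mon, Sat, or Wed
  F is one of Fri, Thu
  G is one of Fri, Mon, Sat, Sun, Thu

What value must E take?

The 7 variables together cover exactly {Fri, Mon, Sat, Sun, Thu, Tue, Wed} — 7 values for 7 variables — and Tue appears only in C's list, so C = Tue.
The 6 still-open variables together cover exactly {Fri, Mon, Sat, Sun, Thu, Wed} — 6 values for 6 variables — and Sun appears only in G's list, so G = Sun.
The 5 still-open variables together cover exactly {Fri, Mon, Sat, Thu, Wed} — 5 values for 5 variables — and Sat appears only in E's list, so E = Sat.

Sat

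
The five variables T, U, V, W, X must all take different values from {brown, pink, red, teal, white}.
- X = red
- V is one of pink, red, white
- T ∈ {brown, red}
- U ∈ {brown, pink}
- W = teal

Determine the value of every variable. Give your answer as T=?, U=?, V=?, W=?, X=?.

T=brown, U=pink, V=white, W=teal, X=red

W has just one choice, so W = teal.
That leaves X = red. Remove red from T, V.
T must be brown (only option left). Strike brown from U.
U has just one choice, so U = pink. So V can't be pink.
V's domain is down to {white}, so V = white.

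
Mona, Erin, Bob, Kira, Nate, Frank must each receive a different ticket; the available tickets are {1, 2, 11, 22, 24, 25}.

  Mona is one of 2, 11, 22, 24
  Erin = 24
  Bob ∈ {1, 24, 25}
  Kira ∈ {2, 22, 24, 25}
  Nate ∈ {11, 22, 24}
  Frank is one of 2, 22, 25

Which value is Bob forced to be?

Erin must be 24 (only option left). Eliminate 24 elsewhere: Mona, Bob, Kira, Nate.
Among the 5 still-open variables, 1 fits only Bob (and all 5 values in {1, 2, 11, 22, 25} must be used), so Bob = 1.

1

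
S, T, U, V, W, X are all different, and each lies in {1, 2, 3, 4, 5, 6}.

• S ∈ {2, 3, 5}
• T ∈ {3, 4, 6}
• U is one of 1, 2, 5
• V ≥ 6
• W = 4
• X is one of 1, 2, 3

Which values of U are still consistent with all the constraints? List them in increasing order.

V's domain is down to {6}, so V = 6. Remove 6 from T.
That leaves W = 4. So T can't be 4.
T's domain is down to {3}, so T = 3. Eliminate 3 elsewhere: S, X.
No further eliminations apply; U can still be any of 1, 2, 5.

1, 2, 5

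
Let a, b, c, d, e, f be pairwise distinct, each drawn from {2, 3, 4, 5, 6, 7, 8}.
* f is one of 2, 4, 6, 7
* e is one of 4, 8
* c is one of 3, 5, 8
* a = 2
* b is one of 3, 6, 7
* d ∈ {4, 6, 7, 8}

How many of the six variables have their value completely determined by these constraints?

a's domain is down to {2}, so a = 2. Remove 2 from f.
Determined: a=2. The other variables each still have more than one consistent value. That makes 1.

1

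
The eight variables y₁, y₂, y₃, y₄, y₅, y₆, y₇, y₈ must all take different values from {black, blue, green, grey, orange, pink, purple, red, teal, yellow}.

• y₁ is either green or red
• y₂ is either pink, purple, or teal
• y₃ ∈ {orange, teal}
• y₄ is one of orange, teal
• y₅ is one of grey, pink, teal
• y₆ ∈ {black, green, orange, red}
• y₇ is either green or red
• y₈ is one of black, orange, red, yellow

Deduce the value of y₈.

The 2 variables y₁ and y₇ are confined to {green, red}, which locks those values in; drop them from y₆, y₈.
y₃ and y₄ between them cover only {orange, teal} — a naked pair. Remove those values from y₂, y₅, y₆, y₈.
y₆ must be black (only option left). So y₈ can't be black.
So y₈ = yellow.

yellow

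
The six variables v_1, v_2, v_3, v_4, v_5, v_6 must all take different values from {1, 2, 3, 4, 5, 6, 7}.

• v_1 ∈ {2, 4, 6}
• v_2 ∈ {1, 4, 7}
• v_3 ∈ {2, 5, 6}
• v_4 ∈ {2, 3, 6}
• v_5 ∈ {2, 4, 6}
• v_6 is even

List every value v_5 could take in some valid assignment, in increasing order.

The 3 variables v_1, v_5, v_6 are confined to {2, 4, 6}, which locks those values in; drop them from v_2, v_3, v_4.
v_3 has just one choice, so v_3 = 5.
v_4's domain is down to {3}, so v_4 = 3.
No further eliminations apply; v_5 can still be any of 2, 4, 6.

2, 4, 6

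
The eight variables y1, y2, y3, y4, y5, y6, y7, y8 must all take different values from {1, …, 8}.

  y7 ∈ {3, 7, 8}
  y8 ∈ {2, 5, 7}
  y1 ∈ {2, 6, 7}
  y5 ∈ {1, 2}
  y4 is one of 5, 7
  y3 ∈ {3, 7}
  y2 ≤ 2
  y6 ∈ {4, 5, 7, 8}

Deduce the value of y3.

The 8 variables together cover exactly {1, 2, 3, 4, 5, 6, 7, 8} — 8 values for 8 variables — and 4 appears only in y6's list, so y6 = 4.
The 7 still-open variables together cover exactly {1, 2, 3, 5, 6, 7, 8} — 7 values for 7 variables — and 6 appears only in y1's list, so y1 = 6.
Among the 6 still-open variables, 8 fits only y7 (and all 6 values in {1, 2, 3, 5, 7, 8} must be used), so y7 = 8.
The 5 still-open variables together cover exactly {1, 2, 3, 5, 7} — 5 values for 5 variables — and 3 appears only in y3's list, so y3 = 3.

3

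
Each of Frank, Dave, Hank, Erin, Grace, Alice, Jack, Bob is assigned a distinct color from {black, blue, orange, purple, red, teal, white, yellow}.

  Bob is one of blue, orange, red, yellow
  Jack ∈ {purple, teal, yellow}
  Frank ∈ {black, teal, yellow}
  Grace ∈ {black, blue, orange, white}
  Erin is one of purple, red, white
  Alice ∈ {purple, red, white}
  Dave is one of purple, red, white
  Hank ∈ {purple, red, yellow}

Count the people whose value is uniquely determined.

Dave, Erin, Alice between them cover only {purple, red, white} — a naked triple. Remove those values from Hank, Grace, Jack, Bob.
Hank must be yellow (only option left). Eliminate yellow elsewhere: Frank, Jack, Bob.
Jack's domain is down to {teal}, so Jack = teal. Eliminate teal elsewhere: Frank.
That leaves Frank = black. So Grace can't be black.
Determined: Frank=black, Hank=yellow, Jack=teal. The other people each still have more than one consistent value. That makes 3.

3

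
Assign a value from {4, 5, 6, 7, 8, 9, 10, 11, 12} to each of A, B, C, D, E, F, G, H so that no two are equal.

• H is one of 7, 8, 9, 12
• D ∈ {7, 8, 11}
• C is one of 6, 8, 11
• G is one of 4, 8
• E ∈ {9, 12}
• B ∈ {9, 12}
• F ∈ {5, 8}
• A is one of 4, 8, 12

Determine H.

7

The 8 variables draw from only 8 values {4, 5, 6, 7, 8, 9, 11, 12}, so each is used; only F can be 5, hence F = 5.
The 7 still-open variables draw from only 7 values {4, 6, 7, 8, 9, 11, 12}, so each is used; only C can be 6, hence C = 6.
The 6 still-open variables draw from only 6 values {4, 7, 8, 9, 11, 12}, so each is used; only D can be 11, hence D = 11.
The 5 still-open variables draw from only 5 values {4, 7, 8, 9, 12}, so each is used; only H can be 7, hence H = 7.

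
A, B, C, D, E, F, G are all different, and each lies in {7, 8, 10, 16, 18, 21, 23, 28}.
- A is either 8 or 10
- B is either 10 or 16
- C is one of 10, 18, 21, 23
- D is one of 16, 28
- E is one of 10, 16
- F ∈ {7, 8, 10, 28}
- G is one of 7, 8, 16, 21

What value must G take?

21

B and E between them cover only {10, 16} — a naked pair. Remove those values from A, C, D, F, G.
That leaves A = 8. Remove 8 from F, G.
That leaves D = 28. Remove 28 from F.
F has just one choice, so F = 7. Remove 7 from G.
So G = 21.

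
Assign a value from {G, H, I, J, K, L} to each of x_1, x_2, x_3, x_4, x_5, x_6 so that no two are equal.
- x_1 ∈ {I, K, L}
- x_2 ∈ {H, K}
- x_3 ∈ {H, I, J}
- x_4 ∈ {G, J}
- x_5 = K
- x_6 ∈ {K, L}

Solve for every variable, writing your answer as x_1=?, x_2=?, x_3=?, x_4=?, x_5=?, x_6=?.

x_1=I, x_2=H, x_3=J, x_4=G, x_5=K, x_6=L

x_5 must be K (only option left). Remove K from x_1, x_2, x_6.
x_6 has just one choice, so x_6 = L. Remove L from x_1.
That leaves x_1 = I. Strike I from x_3.
x_2 has just one choice, so x_2 = H. Eliminate H elsewhere: x_3.
x_3 must be J (only option left). Strike J from x_4.
That leaves x_4 = G.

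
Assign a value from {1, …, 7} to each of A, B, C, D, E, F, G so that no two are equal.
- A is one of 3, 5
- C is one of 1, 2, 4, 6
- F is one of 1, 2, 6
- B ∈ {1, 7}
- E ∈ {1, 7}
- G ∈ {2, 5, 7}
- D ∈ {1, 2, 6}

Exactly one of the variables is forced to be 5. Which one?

The 7 variables together cover exactly {1, 2, 3, 4, 5, 6, 7} — 7 values for 7 variables — and 3 appears only in A's list, so A = 3.
The 6 still-open variables draw from only 6 values {1, 2, 4, 5, 6, 7}, so each is used; only C can be 4, hence C = 4.
The 5 still-open variables together cover exactly {1, 2, 5, 6, 7} — 5 values for 5 variables — and 5 appears only in G's list, so G = 5.

G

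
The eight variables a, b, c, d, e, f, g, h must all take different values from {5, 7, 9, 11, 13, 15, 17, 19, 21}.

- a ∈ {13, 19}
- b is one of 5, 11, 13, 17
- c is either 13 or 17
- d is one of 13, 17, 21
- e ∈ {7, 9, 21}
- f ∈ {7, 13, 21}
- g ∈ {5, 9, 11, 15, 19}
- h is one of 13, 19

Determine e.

9

a and h share exactly the 2 values {13, 19}; by pigeonhole those values go to them, so strike 13, 19 from b, c, d, f, g.
c has just one choice, so c = 17. Eliminate 17 elsewhere: b, d.
d's domain is down to {21}, so d = 21. Strike 21 from e, f.
That leaves f = 7. So e can't be 7.
So e = 9.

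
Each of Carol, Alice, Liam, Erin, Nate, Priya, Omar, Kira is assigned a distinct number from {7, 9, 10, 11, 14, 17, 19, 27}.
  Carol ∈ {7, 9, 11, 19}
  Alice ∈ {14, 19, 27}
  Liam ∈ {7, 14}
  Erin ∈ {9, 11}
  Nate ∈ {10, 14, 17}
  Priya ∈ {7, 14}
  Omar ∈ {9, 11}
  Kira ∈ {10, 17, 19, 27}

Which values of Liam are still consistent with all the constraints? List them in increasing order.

Liam and Priya share exactly the 2 values {7, 14}; by pigeonhole those values go to them, so strike 7, 14 from Carol, Alice, Nate.
Erin and Omar between them cover only {9, 11} — a naked pair. Remove those values from Carol.
That leaves Carol = 19. So Alice, Kira can't be 19.
Alice must be 27 (only option left). Eliminate 27 elsewhere: Kira.
No further eliminations apply; Liam can still be any of 7, 14.

7, 14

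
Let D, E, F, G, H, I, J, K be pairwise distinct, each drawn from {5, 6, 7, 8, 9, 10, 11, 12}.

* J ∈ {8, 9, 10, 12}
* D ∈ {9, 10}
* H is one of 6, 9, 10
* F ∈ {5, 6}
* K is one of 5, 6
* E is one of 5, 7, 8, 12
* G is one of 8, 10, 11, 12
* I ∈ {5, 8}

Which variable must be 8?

The 8 variables draw from only 8 values {5, 6, 7, 8, 9, 10, 11, 12}, so each is used; only E can be 7, hence E = 7.
Among the 7 still-open variables, 11 fits only G (and all 7 values in {5, 6, 8, 9, 10, 11, 12} must be used), so G = 11.
The 6 still-open variables together cover exactly {5, 6, 8, 9, 10, 12} — 6 values for 6 variables — and 12 appears only in J's list, so J = 12.
The 5 still-open variables draw from only 5 values {5, 6, 8, 9, 10}, so each is used; only I can be 8, hence I = 8.

I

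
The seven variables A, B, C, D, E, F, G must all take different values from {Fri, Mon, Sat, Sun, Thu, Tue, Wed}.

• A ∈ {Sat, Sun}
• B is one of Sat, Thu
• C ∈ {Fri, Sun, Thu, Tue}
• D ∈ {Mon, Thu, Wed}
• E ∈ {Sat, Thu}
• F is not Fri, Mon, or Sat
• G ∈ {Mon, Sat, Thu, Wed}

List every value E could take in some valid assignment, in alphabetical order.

The 7 variables draw from only 7 values {Fri, Mon, Sat, Sun, Thu, Tue, Wed}, so each is used; only C can be Fri, hence C = Fri.
Among the 6 still-open variables, Tue fits only F (and all 6 values in {Mon, Sat, Sun, Thu, Tue, Wed} must be used), so F = Tue.
The 5 still-open variables together cover exactly {Mon, Sat, Sun, Thu, Wed} — 5 values for 5 variables — and Sun appears only in A's list, so A = Sun.
B and E between them cover only {Sat, Thu} — a naked pair. Remove those values from D, G.
No further eliminations apply; E can still be any of Sat, Thu.

Sat, Thu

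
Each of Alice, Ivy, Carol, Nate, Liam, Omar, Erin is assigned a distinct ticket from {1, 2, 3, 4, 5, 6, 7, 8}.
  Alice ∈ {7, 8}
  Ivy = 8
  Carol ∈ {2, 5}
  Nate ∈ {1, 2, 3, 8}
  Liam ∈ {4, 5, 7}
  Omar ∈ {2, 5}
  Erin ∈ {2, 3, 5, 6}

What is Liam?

Ivy must be 8 (only option left). Eliminate 8 elsewhere: Alice, Nate.
Alice's domain is down to {7}, so Alice = 7. So Liam can't be 7.
Carol and Omar share exactly the 2 values {2, 5}; by pigeonhole those values go to them, so strike 2, 5 from Nate, Liam, Erin.
So Liam = 4.

4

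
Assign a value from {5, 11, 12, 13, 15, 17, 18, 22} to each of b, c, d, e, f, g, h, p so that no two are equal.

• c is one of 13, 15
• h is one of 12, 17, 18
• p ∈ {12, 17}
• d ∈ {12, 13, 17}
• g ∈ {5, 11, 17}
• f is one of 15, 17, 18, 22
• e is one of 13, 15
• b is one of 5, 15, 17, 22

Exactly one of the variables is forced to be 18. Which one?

The 8 variables draw from only 8 values {5, 11, 12, 13, 15, 17, 18, 22}, so each is used; only g can be 11, hence g = 11.
Among the 7 still-open variables, 5 fits only b (and all 7 values in {5, 12, 13, 15, 17, 18, 22} must be used), so b = 5.
The 6 still-open variables draw from only 6 values {12, 13, 15, 17, 18, 22}, so each is used; only f can be 22, hence f = 22.
The 5 still-open variables together cover exactly {12, 13, 15, 17, 18} — 5 values for 5 variables — and 18 appears only in h's list, so h = 18.

h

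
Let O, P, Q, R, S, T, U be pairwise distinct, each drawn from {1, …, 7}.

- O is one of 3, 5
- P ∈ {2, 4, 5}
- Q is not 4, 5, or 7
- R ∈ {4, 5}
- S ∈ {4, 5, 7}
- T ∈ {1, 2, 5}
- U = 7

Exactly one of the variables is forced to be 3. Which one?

O

U must be 7 (only option left). Remove 7 from S.
The 6 still-open variables draw from only 6 values {1, 2, 3, 4, 5, 6}, so each is used; only Q can be 6, hence Q = 6.
The 5 still-open variables together cover exactly {1, 2, 3, 4, 5} — 5 values for 5 variables — and 1 appears only in T's list, so T = 1.
The 4 still-open variables draw from only 4 values {2, 3, 4, 5}, so each is used; only P can be 2, hence P = 2.
The 3 still-open variables draw from only 3 values {3, 4, 5}, so each is used; only O can be 3, hence O = 3.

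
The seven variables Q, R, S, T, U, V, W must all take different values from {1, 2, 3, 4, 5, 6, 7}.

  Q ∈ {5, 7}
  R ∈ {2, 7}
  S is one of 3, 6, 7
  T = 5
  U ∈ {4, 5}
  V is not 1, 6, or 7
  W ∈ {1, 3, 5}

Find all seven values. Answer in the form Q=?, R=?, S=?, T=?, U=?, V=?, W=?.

T's domain is down to {5}, so T = 5. Eliminate 5 elsewhere: Q, U, V, W.
U has just one choice, so U = 4. Strike 4 from V.
Q's domain is down to {7}, so Q = 7. Strike 7 from R, S.
R must be 2 (only option left). Strike 2 from V.
V has just one choice, so V = 3. So S, W can't be 3.
That leaves W = 1.
S has just one choice, so S = 6.

Q=7, R=2, S=6, T=5, U=4, V=3, W=1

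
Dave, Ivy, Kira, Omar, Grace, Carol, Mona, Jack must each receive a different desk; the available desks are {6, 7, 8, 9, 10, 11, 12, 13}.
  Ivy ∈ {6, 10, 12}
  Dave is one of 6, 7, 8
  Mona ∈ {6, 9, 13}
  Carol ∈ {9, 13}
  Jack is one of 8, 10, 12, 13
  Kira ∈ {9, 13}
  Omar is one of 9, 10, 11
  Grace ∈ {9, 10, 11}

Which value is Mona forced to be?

6

The 8 variables draw from only 8 values {6, 7, 8, 9, 10, 11, 12, 13}, so each is used; only Dave can be 7, hence Dave = 7.
Among the 7 still-open variables, 8 fits only Jack (and all 7 values in {6, 8, 9, 10, 11, 12, 13} must be used), so Jack = 8.
The 6 still-open variables draw from only 6 values {6, 9, 10, 11, 12, 13}, so each is used; only Ivy can be 12, hence Ivy = 12.
The 5 still-open variables draw from only 5 values {6, 9, 10, 11, 13}, so each is used; only Mona can be 6, hence Mona = 6.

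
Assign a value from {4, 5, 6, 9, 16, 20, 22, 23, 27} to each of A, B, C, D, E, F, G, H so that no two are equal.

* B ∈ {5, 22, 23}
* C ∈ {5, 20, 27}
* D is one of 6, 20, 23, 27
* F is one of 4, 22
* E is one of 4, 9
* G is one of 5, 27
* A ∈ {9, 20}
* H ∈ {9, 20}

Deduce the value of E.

The 8 variables draw from only 8 values {4, 5, 6, 9, 20, 22, 23, 27}, so each is used; only D can be 6, hence D = 6.
The 7 still-open variables draw from only 7 values {4, 5, 9, 20, 22, 23, 27}, so each is used; only B can be 23, hence B = 23.
Among the 6 still-open variables, 22 fits only F (and all 6 values in {4, 5, 9, 20, 22, 27} must be used), so F = 22.
The 5 still-open variables together cover exactly {4, 5, 9, 20, 27} — 5 values for 5 variables — and 4 appears only in E's list, so E = 4.

4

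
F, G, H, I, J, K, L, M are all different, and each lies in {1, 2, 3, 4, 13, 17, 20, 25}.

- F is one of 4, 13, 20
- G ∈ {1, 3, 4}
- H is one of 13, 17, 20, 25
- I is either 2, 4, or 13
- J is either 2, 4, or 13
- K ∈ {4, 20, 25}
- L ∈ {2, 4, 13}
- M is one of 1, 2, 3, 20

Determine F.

The 8 variables draw from only 8 values {1, 2, 3, 4, 13, 17, 20, 25}, so each is used; only H can be 17, hence H = 17.
Among the 7 still-open variables, 25 fits only K (and all 7 values in {1, 2, 3, 4, 13, 20, 25} must be used), so K = 25.
I, J, L share exactly the 3 values {2, 4, 13}; by pigeonhole those values go to them, so strike 2, 4, 13 from F, G, M.
So F = 20.

20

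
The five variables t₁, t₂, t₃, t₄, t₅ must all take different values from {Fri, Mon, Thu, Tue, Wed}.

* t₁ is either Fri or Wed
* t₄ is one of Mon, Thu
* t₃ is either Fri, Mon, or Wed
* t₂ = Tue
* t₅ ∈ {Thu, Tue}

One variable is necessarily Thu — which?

t₅

t₂'s domain is down to {Tue}, so t₂ = Tue. Eliminate Tue elsewhere: t₅.
So Thu goes to t₅.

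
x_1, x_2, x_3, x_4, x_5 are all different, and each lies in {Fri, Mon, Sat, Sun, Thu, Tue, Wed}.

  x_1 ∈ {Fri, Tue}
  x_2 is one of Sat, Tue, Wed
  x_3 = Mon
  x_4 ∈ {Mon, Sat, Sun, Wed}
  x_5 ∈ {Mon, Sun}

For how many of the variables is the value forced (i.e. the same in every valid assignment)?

x_3 must be Mon (only option left). Strike Mon from x_4, x_5.
That leaves x_5 = Sun. Strike Sun from x_4.
Determined: x_3=Mon, x_5=Sun. The other variables each still have more than one consistent value. That makes 2.

2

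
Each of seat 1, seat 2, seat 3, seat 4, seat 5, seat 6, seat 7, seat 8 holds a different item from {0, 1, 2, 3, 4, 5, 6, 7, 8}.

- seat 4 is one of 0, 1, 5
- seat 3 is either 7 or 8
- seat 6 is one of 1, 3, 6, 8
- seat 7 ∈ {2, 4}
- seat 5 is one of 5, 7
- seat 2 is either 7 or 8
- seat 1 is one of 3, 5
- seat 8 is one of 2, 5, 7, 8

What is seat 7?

4

The 2 variables seat 2 and seat 3 are confined to {7, 8}, which locks those values in; drop them from seat 5, seat 6, seat 8.
seat 5's domain is down to {5}, so seat 5 = 5. So seat 1, seat 4, seat 8 can't be 5.
seat 8's domain is down to {2}, so seat 8 = 2. So seat 7 can't be 2.
So seat 7 = 4.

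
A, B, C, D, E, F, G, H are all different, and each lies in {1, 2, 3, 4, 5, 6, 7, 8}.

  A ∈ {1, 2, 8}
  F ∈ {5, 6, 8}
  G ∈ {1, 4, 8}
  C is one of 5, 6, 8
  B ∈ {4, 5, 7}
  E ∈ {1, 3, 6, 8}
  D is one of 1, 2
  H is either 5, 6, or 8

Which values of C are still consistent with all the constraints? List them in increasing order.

5, 6, 8

Among the 8 variables, 3 fits only E (and all 8 values in {1, 2, 3, 4, 5, 6, 7, 8} must be used), so E = 3.
Among the 7 still-open variables, 7 fits only B (and all 7 values in {1, 2, 4, 5, 6, 7, 8} must be used), so B = 7.
Among the 6 still-open variables, 4 fits only G (and all 6 values in {1, 2, 4, 5, 6, 8} must be used), so G = 4.
C, F, H between them cover only {5, 6, 8} — a naked triple. Remove those values from A.
No further eliminations apply; C can still be any of 5, 6, 8.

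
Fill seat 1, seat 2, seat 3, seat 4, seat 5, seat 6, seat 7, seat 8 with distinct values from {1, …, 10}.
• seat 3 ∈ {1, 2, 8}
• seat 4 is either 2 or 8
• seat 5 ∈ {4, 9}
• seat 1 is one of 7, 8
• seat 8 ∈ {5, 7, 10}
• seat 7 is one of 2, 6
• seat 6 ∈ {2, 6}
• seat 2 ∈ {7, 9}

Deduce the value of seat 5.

seat 6 and seat 7 between them cover only {2, 6} — a naked pair. Remove those values from seat 3, seat 4.
seat 4 must be 8 (only option left). Eliminate 8 elsewhere: seat 1, seat 3.
That leaves seat 1 = 7. So seat 2, seat 8 can't be 7.
seat 2 has just one choice, so seat 2 = 9. Remove 9 from seat 5.
So seat 5 = 4.

4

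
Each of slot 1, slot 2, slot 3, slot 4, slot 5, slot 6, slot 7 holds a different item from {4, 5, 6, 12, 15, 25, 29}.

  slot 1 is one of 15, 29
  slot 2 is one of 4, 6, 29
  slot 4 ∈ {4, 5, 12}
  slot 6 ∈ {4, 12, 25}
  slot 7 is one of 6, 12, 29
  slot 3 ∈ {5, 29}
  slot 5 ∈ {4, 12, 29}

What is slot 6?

25

The 7 variables together cover exactly {4, 5, 6, 12, 15, 25, 29} — 7 values for 7 variables — and 15 appears only in slot 1's list, so slot 1 = 15.
The 6 still-open variables together cover exactly {4, 5, 6, 12, 25, 29} — 6 values for 6 variables — and 25 appears only in slot 6's list, so slot 6 = 25.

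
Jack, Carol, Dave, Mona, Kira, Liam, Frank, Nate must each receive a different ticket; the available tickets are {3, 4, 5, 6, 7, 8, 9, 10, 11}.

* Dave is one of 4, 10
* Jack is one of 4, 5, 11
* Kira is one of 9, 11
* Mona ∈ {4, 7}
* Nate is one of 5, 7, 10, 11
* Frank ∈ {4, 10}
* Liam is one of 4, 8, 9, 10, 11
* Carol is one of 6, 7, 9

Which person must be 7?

Mona

The 8 variables together cover exactly {4, 5, 6, 7, 8, 9, 10, 11} — 8 values for 8 variables — and 6 appears only in Carol's list, so Carol = 6.
Among the 7 still-open variables, 8 fits only Liam (and all 7 values in {4, 5, 7, 8, 9, 10, 11} must be used), so Liam = 8.
The 6 still-open variables draw from only 6 values {4, 5, 7, 9, 10, 11}, so each is used; only Kira can be 9, hence Kira = 9.
Dave and Frank between them cover only {4, 10} — a naked pair. Remove those values from Jack, Mona, Nate.
So 7 goes to Mona.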